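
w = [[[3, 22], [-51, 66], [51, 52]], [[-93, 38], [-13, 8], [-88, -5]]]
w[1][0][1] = 38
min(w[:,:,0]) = -93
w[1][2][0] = -88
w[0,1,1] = 66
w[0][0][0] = 3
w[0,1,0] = -51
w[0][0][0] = 3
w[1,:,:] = [[-93, 38], [-13, 8], [-88, -5]]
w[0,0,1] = 22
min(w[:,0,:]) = -93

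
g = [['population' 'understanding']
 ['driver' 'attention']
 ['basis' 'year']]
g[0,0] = 'population'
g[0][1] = 'understanding'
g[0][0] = 'population'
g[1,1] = 'attention'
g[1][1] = 'attention'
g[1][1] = 'attention'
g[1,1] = 'attention'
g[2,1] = 'year'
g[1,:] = ['driver', 'attention']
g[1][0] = 'driver'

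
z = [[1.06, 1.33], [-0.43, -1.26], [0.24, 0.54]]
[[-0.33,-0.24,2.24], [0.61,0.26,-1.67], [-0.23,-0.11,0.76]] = z @ [[0.52, 0.05, 0.80], [-0.66, -0.22, 1.05]]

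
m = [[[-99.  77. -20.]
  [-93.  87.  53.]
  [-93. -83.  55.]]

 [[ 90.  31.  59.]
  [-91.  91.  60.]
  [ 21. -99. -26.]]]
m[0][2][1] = -83.0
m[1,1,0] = -91.0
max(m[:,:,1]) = 91.0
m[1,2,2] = -26.0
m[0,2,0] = -93.0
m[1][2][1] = -99.0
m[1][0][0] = 90.0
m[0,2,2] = 55.0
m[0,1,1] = 87.0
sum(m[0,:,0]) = -285.0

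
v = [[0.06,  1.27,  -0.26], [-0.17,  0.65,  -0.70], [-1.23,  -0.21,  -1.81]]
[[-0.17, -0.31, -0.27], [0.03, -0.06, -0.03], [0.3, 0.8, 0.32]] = v @ [[0.23, -0.75, 0.14], [-0.21, -0.19, -0.27], [-0.30, 0.09, -0.24]]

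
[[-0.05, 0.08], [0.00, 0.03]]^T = [[-0.05, 0.0], [0.08, 0.03]]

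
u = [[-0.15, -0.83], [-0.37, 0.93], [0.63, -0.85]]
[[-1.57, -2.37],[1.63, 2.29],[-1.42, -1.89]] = u@ [[0.25, 0.68], [1.85, 2.73]]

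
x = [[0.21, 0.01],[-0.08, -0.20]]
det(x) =-0.041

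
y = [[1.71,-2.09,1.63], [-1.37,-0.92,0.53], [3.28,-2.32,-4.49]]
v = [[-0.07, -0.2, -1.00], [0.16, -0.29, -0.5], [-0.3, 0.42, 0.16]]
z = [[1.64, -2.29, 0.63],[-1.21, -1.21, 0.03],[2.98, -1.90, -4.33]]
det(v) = -0.02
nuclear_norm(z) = 9.98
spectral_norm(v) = 1.20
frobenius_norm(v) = 1.30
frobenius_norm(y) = 7.02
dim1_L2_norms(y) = [3.15, 1.73, 6.03]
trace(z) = -3.90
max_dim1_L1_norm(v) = 1.27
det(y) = 28.49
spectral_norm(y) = 6.11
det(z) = 24.20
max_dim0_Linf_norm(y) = 4.49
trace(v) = -0.20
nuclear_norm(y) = 10.72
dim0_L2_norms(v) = [0.35, 0.55, 1.13]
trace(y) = -3.70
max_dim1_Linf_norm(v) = 1.0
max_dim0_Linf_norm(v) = 1.0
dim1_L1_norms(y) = [5.43, 2.82, 10.09]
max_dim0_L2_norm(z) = 4.38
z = y + v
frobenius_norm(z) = 6.52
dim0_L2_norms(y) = [3.94, 3.26, 4.81]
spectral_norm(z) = 5.75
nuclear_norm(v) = 1.74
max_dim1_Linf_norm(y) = 4.49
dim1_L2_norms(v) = [1.02, 0.6, 0.54]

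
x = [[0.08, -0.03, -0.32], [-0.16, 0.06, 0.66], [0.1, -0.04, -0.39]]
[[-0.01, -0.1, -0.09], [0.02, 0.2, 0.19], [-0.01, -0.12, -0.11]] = x@[[0.14, 0.12, 0.05], [0.12, 0.64, 0.27], [0.05, 0.27, 0.27]]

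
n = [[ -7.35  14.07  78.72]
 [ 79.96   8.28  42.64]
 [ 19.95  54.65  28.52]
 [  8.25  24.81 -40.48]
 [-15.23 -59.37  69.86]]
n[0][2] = 78.72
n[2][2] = 28.52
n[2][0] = 19.95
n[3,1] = 24.81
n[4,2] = 69.86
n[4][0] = -15.23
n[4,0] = -15.23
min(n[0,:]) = -7.35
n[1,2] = 42.64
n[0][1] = 14.07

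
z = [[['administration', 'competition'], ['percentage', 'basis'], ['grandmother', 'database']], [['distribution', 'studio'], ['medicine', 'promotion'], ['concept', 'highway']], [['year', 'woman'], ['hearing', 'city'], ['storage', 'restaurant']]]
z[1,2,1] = 'highway'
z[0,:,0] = ['administration', 'percentage', 'grandmother']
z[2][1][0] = 'hearing'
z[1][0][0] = 'distribution'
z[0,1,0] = 'percentage'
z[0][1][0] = 'percentage'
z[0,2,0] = 'grandmother'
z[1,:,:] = [['distribution', 'studio'], ['medicine', 'promotion'], ['concept', 'highway']]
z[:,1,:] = [['percentage', 'basis'], ['medicine', 'promotion'], ['hearing', 'city']]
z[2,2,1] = 'restaurant'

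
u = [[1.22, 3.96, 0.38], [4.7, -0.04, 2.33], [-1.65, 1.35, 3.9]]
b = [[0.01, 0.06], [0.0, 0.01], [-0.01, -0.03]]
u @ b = [[0.01, 0.1],[0.02, 0.21],[-0.06, -0.20]]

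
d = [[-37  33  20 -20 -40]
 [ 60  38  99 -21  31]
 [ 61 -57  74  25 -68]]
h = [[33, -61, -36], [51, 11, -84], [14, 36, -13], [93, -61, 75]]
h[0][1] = -61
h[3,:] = [93, -61, 75]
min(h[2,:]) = -13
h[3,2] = 75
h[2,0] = 14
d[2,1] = -57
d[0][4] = -40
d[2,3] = 25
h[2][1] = 36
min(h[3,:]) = -61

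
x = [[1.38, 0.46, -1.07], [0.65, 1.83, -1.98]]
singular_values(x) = [3.15, 1.01]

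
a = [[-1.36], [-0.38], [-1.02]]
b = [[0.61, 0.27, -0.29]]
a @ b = [[-0.83, -0.37, 0.39], [-0.23, -0.10, 0.11], [-0.62, -0.28, 0.30]]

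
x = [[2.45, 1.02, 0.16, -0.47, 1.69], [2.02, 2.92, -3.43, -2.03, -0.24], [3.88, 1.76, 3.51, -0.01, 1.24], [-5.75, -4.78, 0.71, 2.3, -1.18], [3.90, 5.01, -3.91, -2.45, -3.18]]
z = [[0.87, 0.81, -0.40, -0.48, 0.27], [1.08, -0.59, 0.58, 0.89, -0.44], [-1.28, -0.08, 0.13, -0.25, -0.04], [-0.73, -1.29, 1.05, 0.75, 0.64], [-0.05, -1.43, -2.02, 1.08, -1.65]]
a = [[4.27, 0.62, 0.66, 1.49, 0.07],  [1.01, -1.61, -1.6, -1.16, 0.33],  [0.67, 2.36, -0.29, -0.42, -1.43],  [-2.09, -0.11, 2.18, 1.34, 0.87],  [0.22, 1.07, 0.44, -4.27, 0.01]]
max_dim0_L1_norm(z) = 4.2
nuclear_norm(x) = 22.21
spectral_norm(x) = 12.33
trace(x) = 8.00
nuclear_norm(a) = 15.93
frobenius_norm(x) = 14.34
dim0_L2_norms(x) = [8.57, 7.79, 6.32, 3.95, 3.99]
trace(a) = 3.72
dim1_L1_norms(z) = [2.83, 3.58, 1.78, 4.46, 6.23]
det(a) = 0.23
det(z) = -0.03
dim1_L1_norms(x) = [5.79, 10.64, 10.4, 14.72, 18.45]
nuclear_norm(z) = 8.24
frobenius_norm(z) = 4.55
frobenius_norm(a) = 8.28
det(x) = 0.48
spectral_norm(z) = 3.24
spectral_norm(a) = 5.08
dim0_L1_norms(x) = [18.0, 15.49, 11.72, 7.26, 7.53]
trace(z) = -0.49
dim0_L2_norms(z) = [2.02, 2.17, 2.39, 1.68, 1.84]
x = a @ z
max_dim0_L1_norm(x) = 18.0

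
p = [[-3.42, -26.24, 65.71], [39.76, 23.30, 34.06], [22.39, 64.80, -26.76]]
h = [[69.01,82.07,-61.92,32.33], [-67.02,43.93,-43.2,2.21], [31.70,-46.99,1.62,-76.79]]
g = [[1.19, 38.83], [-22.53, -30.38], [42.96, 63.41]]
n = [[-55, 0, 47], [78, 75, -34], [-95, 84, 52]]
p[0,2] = 65.71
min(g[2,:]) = 42.96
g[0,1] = 38.83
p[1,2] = 34.06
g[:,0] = [1.19, -22.53, 42.96]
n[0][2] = 47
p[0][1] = -26.24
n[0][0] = -55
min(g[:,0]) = -22.53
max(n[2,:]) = 84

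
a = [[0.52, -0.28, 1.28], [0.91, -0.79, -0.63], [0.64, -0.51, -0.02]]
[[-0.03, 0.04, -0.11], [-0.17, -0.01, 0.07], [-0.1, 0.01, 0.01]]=a @ [[-0.1, -0.07, 0.0],[0.07, -0.10, -0.02],[0.03, 0.04, -0.09]]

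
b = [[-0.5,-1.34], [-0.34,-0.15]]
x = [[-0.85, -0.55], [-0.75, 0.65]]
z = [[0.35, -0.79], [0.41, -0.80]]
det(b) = -0.38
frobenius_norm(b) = 1.48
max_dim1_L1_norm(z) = 1.21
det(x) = -0.96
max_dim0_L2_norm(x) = 1.13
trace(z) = -0.45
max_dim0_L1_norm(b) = 1.49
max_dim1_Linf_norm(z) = 0.8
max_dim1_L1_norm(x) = 1.4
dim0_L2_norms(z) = [0.54, 1.12]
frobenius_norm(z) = 1.25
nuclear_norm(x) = 1.98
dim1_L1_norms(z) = [1.14, 1.21]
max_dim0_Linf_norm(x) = 0.85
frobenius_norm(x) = 1.42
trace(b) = -0.65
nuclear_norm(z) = 1.28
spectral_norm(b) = 1.45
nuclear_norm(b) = 1.72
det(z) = 0.04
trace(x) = -0.20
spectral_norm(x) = 1.13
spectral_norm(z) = 1.25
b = x + z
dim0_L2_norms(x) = [1.13, 0.85]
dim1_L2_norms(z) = [0.86, 0.9]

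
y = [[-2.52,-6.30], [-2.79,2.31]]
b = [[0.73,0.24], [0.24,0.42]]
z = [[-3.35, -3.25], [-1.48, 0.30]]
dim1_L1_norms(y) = [8.82, 5.1]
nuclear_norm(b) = 1.15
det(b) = 0.25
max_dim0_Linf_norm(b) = 0.73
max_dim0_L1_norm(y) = 8.61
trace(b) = 1.15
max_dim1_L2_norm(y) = 6.79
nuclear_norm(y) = 10.29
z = y @ b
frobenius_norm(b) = 0.91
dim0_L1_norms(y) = [5.31, 8.61]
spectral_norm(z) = 4.75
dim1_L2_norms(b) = [0.77, 0.48]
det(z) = -5.81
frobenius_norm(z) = 4.91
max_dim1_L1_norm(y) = 8.82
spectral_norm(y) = 6.90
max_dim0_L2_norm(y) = 6.71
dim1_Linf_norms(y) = [6.3, 2.79]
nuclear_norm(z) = 5.97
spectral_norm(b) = 0.86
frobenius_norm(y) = 7.69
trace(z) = -3.05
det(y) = -23.40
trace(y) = -0.21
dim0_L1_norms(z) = [4.83, 3.55]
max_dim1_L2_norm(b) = 0.77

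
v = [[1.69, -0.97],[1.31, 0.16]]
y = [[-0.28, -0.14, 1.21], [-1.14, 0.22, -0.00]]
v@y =[[0.63, -0.45, 2.04],  [-0.55, -0.15, 1.59]]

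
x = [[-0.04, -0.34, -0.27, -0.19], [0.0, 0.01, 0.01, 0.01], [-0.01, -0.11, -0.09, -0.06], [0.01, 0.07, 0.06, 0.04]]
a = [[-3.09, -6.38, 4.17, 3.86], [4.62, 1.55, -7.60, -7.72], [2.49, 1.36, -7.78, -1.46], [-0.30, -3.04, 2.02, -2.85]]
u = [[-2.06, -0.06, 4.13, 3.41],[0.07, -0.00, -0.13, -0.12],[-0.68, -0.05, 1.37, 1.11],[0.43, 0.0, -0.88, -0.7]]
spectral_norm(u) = 6.16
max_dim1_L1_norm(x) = 0.84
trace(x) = -0.08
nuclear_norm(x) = 0.52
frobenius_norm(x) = 0.51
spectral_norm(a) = 16.04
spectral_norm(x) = 0.51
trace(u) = -1.39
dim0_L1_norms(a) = [10.5, 12.33, 21.57, 15.89]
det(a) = 116.54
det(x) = 0.00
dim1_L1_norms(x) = [0.84, 0.03, 0.27, 0.18]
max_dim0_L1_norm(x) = 0.53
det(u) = -0.00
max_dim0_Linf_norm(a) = 7.78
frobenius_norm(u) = 6.16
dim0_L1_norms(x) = [0.06, 0.53, 0.43, 0.3]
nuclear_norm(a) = 27.02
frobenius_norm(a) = 17.77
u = x @ a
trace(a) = -12.17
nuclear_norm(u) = 6.22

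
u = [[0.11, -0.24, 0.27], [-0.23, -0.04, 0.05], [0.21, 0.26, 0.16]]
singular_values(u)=[0.4, 0.38, 0.18]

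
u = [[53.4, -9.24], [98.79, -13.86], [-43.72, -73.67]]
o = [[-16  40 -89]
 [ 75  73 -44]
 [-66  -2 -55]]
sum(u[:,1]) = -96.77000000000001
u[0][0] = 53.4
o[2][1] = -2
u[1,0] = 98.79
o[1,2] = -44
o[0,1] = 40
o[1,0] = 75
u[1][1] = -13.86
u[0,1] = -9.24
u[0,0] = 53.4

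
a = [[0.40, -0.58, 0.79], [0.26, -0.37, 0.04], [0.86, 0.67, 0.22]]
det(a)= 0.359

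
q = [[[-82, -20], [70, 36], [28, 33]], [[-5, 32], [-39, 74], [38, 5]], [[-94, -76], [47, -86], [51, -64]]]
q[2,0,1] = -76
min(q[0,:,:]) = -82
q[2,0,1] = -76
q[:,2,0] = [28, 38, 51]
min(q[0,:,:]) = -82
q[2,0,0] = -94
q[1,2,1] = 5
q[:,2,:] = [[28, 33], [38, 5], [51, -64]]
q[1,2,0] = 38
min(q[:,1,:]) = -86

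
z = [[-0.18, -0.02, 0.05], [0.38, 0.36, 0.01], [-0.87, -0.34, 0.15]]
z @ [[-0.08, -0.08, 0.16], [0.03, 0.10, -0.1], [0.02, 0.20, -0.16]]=[[0.01, 0.02, -0.03],[-0.02, 0.01, 0.02],[0.06, 0.07, -0.13]]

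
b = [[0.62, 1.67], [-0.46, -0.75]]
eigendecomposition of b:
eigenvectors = [[0.89+0.00j, (0.89-0j)], [(-0.36+0.29j), (-0.36-0.29j)]]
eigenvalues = [(-0.06+0.55j), (-0.06-0.55j)]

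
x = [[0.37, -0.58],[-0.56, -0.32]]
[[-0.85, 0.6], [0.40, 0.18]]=x@[[-1.13, 0.20], [0.74, -0.91]]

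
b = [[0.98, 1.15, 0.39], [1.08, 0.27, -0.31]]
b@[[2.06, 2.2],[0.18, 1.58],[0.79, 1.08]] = [[2.53, 4.39],[2.03, 2.47]]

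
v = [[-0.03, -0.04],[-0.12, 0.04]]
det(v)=-0.006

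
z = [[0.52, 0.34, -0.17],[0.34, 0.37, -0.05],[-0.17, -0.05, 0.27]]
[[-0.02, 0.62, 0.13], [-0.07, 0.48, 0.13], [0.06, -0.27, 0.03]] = z @ [[0.5, 0.57, 0.25], [-0.60, 0.69, 0.16], [0.43, -0.52, 0.31]]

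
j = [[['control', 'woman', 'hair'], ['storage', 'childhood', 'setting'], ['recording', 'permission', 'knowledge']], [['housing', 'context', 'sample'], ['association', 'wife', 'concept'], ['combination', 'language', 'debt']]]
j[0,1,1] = 'childhood'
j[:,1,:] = [['storage', 'childhood', 'setting'], ['association', 'wife', 'concept']]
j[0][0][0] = 'control'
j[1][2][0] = 'combination'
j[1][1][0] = 'association'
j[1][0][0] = 'housing'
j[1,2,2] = 'debt'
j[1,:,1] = ['context', 'wife', 'language']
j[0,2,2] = 'knowledge'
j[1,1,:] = ['association', 'wife', 'concept']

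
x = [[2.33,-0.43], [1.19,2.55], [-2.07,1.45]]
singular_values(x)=[3.39, 2.91]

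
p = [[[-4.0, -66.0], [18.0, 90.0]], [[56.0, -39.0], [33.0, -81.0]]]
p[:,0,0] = [-4.0, 56.0]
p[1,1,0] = 33.0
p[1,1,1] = -81.0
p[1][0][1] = -39.0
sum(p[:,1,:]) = 60.0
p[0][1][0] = 18.0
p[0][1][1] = 90.0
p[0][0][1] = -66.0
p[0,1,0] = 18.0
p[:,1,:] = [[18.0, 90.0], [33.0, -81.0]]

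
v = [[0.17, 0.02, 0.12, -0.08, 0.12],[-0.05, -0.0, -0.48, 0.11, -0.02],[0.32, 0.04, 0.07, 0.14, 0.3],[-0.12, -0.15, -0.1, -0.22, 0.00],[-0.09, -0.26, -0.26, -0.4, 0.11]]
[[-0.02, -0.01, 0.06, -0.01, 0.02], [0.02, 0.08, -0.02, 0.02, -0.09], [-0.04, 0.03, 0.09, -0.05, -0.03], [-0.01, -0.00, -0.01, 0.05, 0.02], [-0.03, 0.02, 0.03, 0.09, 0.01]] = v @ [[0.02, 0.14, 0.18, -0.1, 0.02], [0.12, -0.14, 0.14, -0.04, -0.08], [-0.04, -0.16, -0.02, -0.06, 0.16], [-0.01, 0.11, -0.15, -0.13, -0.11], [-0.14, -0.04, 0.15, 0.01, -0.1]]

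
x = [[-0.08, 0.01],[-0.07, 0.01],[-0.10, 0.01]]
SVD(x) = [[-0.55, -0.24],[-0.48, -0.69],[-0.68, 0.68]] @ diag([0.1469473258431791, 0.002546257555422958]) @ [[0.99, -0.12], [-0.12, -0.99]]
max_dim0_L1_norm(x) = 0.25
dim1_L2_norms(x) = [0.08, 0.07, 0.1]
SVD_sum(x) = [[-0.08, 0.01], [-0.07, 0.01], [-0.1, 0.01]] + [[0.00,  0.00], [0.0,  0.0], [-0.0,  -0.0]]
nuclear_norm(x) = 0.15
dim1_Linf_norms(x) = [0.08, 0.07, 0.1]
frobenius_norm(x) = 0.15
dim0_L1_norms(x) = [0.25, 0.03]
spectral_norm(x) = 0.15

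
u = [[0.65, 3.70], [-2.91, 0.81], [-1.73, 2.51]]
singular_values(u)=[4.73, 3.18]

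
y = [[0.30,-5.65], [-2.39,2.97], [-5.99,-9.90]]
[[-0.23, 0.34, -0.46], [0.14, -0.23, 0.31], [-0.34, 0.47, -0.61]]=y@[[-0.01,0.02,-0.03], [0.04,-0.06,0.08]]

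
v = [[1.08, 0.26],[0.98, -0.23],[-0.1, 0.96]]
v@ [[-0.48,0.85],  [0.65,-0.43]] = [[-0.35, 0.81],[-0.62, 0.93],[0.67, -0.50]]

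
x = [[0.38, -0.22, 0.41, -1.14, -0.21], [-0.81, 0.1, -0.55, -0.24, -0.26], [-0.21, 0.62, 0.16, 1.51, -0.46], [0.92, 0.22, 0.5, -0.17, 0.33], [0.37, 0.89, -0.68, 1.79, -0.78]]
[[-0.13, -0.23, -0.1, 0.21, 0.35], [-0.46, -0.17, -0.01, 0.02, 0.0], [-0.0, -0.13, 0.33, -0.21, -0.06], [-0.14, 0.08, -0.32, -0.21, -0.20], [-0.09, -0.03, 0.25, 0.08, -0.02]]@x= [[0.48,0.3,-0.08,0.64,-0.07], [-0.02,0.08,-0.09,0.55,0.15], [-0.18,0.09,0.06,0.46,-0.14], [-0.32,-0.38,-0.12,-0.67,0.24], [0.0,0.17,0.07,0.44,-0.05]]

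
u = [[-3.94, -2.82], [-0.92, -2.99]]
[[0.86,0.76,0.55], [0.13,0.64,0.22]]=u@[[-0.24, -0.05, -0.11], [0.03, -0.2, -0.04]]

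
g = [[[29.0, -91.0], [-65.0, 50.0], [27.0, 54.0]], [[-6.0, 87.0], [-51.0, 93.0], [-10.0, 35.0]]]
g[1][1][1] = 93.0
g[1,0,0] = -6.0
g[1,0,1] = 87.0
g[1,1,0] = -51.0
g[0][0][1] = -91.0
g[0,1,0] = -65.0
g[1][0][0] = -6.0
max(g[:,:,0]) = 29.0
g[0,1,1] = 50.0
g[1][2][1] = 35.0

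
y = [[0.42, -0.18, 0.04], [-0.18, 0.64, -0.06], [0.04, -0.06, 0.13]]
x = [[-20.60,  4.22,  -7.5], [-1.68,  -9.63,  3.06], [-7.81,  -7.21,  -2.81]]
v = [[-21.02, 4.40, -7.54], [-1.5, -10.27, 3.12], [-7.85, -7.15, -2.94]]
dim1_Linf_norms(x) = [20.6, 9.63, 7.81]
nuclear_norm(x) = 38.61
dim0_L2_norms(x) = [22.09, 12.75, 8.57]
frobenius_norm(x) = 26.91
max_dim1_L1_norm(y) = 0.88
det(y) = 0.03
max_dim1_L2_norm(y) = 0.67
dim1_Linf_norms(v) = [21.02, 10.27, 7.85]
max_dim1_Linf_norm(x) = 20.6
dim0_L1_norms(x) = [30.09, 21.06, 13.37]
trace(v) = -34.23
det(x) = -659.47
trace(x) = -33.04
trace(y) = 1.19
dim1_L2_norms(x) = [22.33, 10.24, 10.99]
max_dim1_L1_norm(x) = 32.32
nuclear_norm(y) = 1.19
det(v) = -703.75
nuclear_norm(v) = 39.53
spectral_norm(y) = 0.75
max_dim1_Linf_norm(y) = 0.64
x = y + v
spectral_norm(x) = 23.49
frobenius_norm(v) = 27.51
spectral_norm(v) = 23.92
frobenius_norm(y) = 0.82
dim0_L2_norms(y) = [0.46, 0.67, 0.15]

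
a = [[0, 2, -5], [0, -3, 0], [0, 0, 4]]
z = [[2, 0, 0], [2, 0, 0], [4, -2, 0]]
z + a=[[2, 2, -5], [2, -3, 0], [4, -2, 4]]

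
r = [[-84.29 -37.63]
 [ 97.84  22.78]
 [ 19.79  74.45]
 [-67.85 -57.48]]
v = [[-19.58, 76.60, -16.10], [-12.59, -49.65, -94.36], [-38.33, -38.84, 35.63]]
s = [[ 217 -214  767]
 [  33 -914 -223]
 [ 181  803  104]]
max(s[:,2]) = 767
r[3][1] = -57.48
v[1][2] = -94.36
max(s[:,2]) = 767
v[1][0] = -12.59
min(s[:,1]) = -914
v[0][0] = -19.58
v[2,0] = -38.33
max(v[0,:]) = 76.6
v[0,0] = -19.58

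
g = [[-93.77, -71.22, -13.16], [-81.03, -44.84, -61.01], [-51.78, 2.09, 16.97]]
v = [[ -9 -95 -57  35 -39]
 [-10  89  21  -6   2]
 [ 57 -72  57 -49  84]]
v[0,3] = 35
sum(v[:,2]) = 21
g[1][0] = -81.03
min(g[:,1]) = -71.22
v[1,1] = 89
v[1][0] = -10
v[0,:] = [-9, -95, -57, 35, -39]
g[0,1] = -71.22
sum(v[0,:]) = -165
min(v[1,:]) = -10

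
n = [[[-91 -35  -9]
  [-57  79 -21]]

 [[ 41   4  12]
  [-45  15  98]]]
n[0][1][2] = -21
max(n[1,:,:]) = 98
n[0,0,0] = -91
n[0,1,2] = -21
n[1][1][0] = -45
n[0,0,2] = -9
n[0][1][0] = -57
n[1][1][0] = -45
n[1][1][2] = 98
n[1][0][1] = 4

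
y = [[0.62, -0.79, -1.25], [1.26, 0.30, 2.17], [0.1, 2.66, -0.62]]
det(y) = -8.635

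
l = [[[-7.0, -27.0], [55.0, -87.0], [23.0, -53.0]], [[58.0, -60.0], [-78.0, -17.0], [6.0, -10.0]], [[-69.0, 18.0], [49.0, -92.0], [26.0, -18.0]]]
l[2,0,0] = -69.0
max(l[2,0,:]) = 18.0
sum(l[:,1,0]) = 26.0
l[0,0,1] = -27.0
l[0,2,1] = -53.0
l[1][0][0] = 58.0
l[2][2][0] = 26.0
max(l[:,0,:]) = 58.0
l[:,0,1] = [-27.0, -60.0, 18.0]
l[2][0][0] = -69.0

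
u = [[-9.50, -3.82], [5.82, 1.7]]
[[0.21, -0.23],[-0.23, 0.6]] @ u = [[-3.33, -1.19], [5.68, 1.90]]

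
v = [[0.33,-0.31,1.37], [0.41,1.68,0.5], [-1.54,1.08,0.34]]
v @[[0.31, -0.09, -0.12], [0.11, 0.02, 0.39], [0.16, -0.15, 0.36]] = [[0.29, -0.24, 0.33], [0.39, -0.08, 0.79], [-0.3, 0.11, 0.73]]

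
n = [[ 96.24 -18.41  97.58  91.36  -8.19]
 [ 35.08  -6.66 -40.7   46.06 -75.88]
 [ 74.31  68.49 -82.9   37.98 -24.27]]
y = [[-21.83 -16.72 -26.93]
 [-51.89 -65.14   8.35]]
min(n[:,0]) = 35.08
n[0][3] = 91.36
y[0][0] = -21.83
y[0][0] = -21.83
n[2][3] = 37.98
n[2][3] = 37.98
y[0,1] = -16.72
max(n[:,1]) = 68.49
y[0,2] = -26.93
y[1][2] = 8.35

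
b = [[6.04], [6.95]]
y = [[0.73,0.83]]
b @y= [[4.41, 5.01],[5.07, 5.77]]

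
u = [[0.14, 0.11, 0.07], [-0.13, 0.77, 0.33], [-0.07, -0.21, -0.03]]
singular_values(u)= [0.88, 0.18, 0.06]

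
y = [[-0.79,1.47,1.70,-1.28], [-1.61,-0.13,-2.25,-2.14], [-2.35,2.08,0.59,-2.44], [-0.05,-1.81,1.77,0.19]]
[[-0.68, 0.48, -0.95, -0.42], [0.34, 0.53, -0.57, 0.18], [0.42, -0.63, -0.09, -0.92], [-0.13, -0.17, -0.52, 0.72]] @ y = [[2.02,-2.28,-3.54,2.08], [0.21,-1.08,-0.63,-0.14], [0.94,2.18,0.45,0.86], [1.56,-2.55,1.13,1.94]]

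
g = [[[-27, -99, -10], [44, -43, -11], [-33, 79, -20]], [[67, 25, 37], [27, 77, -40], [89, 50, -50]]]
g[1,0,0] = 67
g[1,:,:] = [[67, 25, 37], [27, 77, -40], [89, 50, -50]]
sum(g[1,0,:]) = 129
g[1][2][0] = 89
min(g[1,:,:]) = -50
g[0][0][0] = -27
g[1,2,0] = 89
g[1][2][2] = -50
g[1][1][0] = 27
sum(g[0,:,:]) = -120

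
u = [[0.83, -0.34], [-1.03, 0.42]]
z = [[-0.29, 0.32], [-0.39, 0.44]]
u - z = [[1.12, -0.66], [-0.64, -0.02]]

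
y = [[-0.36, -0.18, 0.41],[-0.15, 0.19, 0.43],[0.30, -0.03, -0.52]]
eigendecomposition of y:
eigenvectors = [[0.69, 0.76, -0.51], [0.37, -0.45, 0.82], [-0.63, 0.47, -0.27]]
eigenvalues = [-0.83, -0.0, 0.14]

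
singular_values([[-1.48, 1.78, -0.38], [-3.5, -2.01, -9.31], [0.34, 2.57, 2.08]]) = [10.48, 3.06, 0.59]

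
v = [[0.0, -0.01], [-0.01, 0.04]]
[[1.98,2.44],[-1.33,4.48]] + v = [[1.98,2.43], [-1.34,4.52]]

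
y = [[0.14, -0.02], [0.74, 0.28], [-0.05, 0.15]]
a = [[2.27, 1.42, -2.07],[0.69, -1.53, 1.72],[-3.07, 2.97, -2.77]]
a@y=[[1.47, 0.04], [-1.12, -0.18], [1.91, 0.48]]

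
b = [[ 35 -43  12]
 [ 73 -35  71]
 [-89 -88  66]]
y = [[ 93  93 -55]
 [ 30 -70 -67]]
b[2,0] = -89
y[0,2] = -55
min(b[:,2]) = 12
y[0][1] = 93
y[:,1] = [93, -70]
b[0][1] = -43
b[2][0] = -89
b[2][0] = -89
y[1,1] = -70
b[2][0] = -89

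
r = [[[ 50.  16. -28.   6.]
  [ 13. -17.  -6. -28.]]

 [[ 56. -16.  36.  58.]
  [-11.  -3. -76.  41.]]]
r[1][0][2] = 36.0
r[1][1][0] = -11.0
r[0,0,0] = 50.0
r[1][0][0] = 56.0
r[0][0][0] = 50.0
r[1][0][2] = 36.0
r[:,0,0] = [50.0, 56.0]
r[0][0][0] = 50.0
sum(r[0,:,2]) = -34.0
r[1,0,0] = 56.0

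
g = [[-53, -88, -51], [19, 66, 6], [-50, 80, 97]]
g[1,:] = [19, 66, 6]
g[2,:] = [-50, 80, 97]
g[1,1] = 66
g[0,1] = -88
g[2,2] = 97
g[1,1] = 66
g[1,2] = 6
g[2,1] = 80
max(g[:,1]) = 80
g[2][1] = 80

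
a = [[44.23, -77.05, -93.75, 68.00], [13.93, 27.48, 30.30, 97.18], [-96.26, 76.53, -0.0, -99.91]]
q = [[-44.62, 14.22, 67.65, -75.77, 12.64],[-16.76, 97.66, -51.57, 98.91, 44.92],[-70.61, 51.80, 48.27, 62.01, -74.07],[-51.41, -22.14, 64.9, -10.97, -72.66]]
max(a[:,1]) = 76.53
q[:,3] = [-75.77, 98.91, 62.01, -10.97]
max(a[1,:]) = 97.18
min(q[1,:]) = -51.57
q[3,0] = -51.41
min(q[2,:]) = -74.07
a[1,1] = 27.48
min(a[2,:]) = -99.91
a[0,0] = 44.23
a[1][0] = 13.93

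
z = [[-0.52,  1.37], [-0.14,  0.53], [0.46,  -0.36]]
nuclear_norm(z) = 1.94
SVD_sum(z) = [[-0.58, 1.34], [-0.22, 0.50], [0.2, -0.47]] + [[0.06, 0.03], [0.08, 0.03], [0.26, 0.11]]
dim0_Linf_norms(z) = [0.52, 1.37]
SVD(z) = [[-0.89, -0.23], [-0.33, -0.28], [0.31, -0.93]] @ diag([1.6431239664024018, 0.29856930691891]) @ [[0.4, -0.92], [-0.92, -0.4]]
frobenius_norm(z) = 1.67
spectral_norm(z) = 1.64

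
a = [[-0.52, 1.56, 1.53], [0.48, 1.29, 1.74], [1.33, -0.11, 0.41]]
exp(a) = [[3.17,3.86,5.31], [3.55,5.62,6.84], [2.21,1.69,3.81]]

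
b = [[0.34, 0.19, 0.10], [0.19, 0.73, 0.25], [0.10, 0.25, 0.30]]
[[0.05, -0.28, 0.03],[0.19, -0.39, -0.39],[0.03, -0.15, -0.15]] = b@[[0.02, -0.61, 0.46], [0.31, -0.39, -0.59], [-0.18, 0.04, -0.17]]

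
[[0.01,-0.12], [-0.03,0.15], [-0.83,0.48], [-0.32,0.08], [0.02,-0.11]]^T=[[0.01, -0.03, -0.83, -0.32, 0.02], [-0.12, 0.15, 0.48, 0.08, -0.11]]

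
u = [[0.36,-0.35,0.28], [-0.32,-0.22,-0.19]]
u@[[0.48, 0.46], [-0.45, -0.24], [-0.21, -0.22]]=[[0.27,  0.19], [-0.01,  -0.05]]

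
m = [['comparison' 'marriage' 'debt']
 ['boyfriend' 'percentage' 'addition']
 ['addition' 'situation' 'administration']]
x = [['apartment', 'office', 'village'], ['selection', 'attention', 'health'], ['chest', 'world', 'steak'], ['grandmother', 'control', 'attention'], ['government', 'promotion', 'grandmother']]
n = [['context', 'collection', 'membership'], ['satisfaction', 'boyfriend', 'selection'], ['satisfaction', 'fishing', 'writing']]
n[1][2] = 'selection'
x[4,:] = ['government', 'promotion', 'grandmother']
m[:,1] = ['marriage', 'percentage', 'situation']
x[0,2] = 'village'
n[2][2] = 'writing'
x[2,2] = 'steak'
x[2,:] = ['chest', 'world', 'steak']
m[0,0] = 'comparison'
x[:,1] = ['office', 'attention', 'world', 'control', 'promotion']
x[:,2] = ['village', 'health', 'steak', 'attention', 'grandmother']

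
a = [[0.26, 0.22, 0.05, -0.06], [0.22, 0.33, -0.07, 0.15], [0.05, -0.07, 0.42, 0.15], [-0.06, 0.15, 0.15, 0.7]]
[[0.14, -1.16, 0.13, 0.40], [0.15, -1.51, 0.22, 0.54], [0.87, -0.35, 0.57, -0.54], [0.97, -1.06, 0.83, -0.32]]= a@ [[0.69, -1.14, 0.26, -0.04], [-0.22, -3.81, 0.28, 1.83], [1.54, -1.13, 1.04, -0.73], [1.16, -0.56, 0.93, -0.69]]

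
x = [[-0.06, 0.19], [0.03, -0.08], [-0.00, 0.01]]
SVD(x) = [[-0.92, -0.29], [0.39, -0.75], [-0.04, -0.60]] @ diag([0.2169636679173274, 0.005173664451782323]) @ [[0.31, -0.95], [-0.95, -0.31]]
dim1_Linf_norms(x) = [0.19, 0.08, 0.01]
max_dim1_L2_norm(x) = 0.2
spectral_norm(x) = 0.22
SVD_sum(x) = [[-0.06,0.19], [0.03,-0.08], [-0.00,0.01]] + [[0.00, 0.00],[0.0, 0.00],[0.00, 0.0]]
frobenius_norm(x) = 0.22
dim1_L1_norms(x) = [0.25, 0.11, 0.01]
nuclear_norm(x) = 0.22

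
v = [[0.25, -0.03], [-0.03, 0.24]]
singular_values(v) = [0.28, 0.21]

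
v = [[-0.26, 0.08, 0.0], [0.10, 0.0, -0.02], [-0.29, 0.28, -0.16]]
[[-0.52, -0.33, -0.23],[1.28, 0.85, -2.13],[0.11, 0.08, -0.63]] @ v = [[0.17, -0.11, 0.04], [0.37, -0.49, 0.32], [0.16, -0.17, 0.10]]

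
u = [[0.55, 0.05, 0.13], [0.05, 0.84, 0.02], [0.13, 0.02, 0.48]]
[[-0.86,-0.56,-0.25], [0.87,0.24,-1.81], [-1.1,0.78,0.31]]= u @ [[-1.20, -1.53, -0.47], [1.16, 0.33, -2.15], [-2.01, 2.02, 0.86]]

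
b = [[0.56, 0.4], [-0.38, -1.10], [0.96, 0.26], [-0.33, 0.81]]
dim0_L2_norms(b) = [1.22, 1.45]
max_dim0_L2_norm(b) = 1.45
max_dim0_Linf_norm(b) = 1.1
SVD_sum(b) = [[0.34, 0.54], [-0.6, -0.96], [0.39, 0.62], [0.27, 0.43]] + [[0.22, -0.14], [0.22, -0.14], [0.57, -0.36], [-0.60, 0.38]]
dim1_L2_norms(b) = [0.69, 1.16, 0.99, 0.87]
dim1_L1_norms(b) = [0.96, 1.48, 1.22, 1.14]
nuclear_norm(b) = 2.62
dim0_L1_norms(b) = [2.23, 2.57]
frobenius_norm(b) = 1.89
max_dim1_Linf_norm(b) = 1.1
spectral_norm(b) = 1.58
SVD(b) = [[0.4, 0.25], [-0.72, 0.25], [0.46, 0.64], [0.32, -0.68]] @ diag([1.576347142928192, 1.0475350519109736]) @ [[0.53, 0.85], [0.85, -0.53]]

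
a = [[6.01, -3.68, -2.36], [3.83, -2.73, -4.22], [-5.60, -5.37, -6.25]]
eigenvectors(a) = [[-0.47, 0.38, 0.22],[-0.65, 0.69, 0.4],[0.60, -0.62, 0.89]]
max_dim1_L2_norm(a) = 9.96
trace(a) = -2.97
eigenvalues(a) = [3.93, 3.14, -10.04]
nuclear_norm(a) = 20.88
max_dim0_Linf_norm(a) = 6.25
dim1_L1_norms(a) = [12.05, 10.78, 17.22]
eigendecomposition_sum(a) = [[16.16, -8.87, -0.07], [22.42, -12.31, -0.09], [-20.71, 11.38, 0.09]] + [[-9.87, 6.64, -0.51], [-18.09, 12.18, -0.93], [16.22, -10.92, 0.83]] + [[-0.28, -1.45, -1.79], [-0.50, -2.6, -3.2], [-1.11, -5.82, -7.17]]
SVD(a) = [[-0.36,0.7,0.62], [-0.45,0.45,-0.77], [-0.82,-0.56,0.15]] @ diag([10.506671487871259, 9.074001747166573, 1.301555430387482]) @ [[0.06, 0.66, 0.75], [1.0, -0.09, -0.01], [-0.06, -0.75, 0.66]]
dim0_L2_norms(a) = [9.06, 7.06, 7.9]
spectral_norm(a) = 10.51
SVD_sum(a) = [[-0.25, -2.52, -2.85], [-0.3, -3.11, -3.52], [-0.55, -5.67, -6.42]] + [[6.31,-0.56,-0.05],[4.07,-0.36,-0.03],[-5.03,0.45,0.04]] + [[-0.05, -0.60, 0.53], [0.06, 0.75, -0.67], [-0.01, -0.15, 0.13]]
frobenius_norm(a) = 13.94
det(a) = -124.09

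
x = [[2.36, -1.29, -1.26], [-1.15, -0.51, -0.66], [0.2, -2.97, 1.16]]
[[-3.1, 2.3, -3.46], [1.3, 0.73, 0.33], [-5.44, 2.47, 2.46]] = x @ [[-1.13,0.13,-0.92], [1.35,-1.03,-0.35], [-1.04,-0.53,1.38]]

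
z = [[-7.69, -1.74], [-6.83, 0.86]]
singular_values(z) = [10.31, 1.79]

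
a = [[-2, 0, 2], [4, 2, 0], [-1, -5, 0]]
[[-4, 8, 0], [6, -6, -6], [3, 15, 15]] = a@[[2, 0, 0], [-1, -3, -3], [0, 4, 0]]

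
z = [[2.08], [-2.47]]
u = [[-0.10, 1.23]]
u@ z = [[-3.25]]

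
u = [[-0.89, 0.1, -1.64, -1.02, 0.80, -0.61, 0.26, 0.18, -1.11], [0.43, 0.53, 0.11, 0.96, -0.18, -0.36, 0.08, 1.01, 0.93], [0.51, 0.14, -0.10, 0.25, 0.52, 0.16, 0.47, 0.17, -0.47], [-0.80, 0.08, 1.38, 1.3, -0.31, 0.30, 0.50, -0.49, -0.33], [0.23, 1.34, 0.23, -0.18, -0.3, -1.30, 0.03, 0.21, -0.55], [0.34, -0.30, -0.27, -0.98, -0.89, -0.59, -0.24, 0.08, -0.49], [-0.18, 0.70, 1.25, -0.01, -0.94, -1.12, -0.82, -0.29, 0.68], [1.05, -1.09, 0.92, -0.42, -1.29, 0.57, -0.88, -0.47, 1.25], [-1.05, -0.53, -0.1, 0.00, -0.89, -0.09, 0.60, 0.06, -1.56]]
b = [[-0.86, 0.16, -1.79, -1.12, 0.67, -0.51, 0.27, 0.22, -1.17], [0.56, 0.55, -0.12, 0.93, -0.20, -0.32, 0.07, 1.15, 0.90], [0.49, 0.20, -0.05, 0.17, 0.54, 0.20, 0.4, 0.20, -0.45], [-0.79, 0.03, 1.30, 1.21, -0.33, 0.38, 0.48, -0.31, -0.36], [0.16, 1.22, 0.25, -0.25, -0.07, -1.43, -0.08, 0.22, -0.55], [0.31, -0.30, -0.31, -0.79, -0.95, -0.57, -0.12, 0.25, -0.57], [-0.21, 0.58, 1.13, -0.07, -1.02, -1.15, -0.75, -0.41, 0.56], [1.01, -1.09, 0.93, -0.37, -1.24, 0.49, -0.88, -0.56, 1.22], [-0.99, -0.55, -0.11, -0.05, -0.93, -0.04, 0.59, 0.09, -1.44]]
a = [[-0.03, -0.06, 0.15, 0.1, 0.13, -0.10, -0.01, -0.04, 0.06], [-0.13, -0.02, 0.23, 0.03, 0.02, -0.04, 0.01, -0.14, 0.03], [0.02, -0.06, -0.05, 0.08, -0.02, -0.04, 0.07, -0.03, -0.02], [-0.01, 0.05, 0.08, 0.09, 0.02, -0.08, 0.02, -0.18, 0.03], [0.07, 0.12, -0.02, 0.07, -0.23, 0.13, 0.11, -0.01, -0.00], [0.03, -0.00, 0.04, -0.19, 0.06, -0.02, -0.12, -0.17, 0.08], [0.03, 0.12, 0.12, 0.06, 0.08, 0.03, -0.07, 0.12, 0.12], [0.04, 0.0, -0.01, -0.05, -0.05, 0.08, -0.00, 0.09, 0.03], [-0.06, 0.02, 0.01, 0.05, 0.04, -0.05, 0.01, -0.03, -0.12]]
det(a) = -0.00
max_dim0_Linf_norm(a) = 0.23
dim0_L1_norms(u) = [5.48, 4.81, 6.0, 5.12, 6.12, 5.1, 3.88, 2.96, 7.37]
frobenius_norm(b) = 6.37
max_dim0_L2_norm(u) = 2.73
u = a + b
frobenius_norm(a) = 0.75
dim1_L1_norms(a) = [0.68, 0.65, 0.39, 0.56, 0.76, 0.71, 0.75, 0.35, 0.39]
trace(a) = -0.36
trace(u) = -2.90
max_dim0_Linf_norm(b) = 1.79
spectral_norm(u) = 4.04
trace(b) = -2.54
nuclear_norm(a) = 1.75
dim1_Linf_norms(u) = [1.64, 1.01, 0.52, 1.38, 1.34, 0.98, 1.25, 1.29, 1.56]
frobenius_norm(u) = 6.44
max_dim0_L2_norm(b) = 2.69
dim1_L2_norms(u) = [2.62, 1.86, 1.06, 2.24, 2.02, 1.64, 2.33, 2.8, 2.23]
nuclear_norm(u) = 14.96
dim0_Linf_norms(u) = [1.05, 1.34, 1.64, 1.3, 1.29, 1.3, 0.88, 1.01, 1.56]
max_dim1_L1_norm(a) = 0.76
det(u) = 0.02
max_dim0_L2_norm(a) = 0.33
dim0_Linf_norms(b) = [1.01, 1.22, 1.79, 1.21, 1.24, 1.43, 0.88, 1.15, 1.44]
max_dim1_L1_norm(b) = 7.79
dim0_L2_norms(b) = [2.02, 1.94, 2.69, 2.11, 2.29, 2.12, 1.47, 1.45, 2.65]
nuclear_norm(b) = 14.58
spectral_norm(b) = 3.99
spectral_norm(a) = 0.48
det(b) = -0.00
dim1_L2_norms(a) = [0.26, 0.31, 0.15, 0.24, 0.33, 0.3, 0.27, 0.15, 0.16]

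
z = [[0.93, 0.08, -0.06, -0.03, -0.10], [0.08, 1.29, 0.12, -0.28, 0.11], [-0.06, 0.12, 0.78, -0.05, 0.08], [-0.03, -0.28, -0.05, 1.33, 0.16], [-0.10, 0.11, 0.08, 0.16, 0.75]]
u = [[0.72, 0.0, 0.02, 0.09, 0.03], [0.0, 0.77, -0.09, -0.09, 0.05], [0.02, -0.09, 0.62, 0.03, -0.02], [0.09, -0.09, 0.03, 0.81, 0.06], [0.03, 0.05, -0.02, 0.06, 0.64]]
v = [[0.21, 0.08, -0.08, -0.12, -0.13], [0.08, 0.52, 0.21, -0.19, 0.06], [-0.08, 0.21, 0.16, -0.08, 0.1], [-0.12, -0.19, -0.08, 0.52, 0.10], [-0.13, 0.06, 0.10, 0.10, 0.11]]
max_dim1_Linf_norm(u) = 0.81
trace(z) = 5.08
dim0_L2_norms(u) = [0.73, 0.78, 0.63, 0.82, 0.65]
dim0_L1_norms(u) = [0.86, 1.0, 0.78, 1.08, 0.8]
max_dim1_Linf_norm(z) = 1.33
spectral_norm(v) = 0.80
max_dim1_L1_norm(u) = 1.08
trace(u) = 3.56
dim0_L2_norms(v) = [0.3, 0.6, 0.3, 0.58, 0.23]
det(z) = 0.81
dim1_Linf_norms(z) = [0.93, 1.29, 0.78, 1.33, 0.75]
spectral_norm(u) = 0.93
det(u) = 0.17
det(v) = -0.00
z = v + u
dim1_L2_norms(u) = [0.73, 0.78, 0.63, 0.82, 0.65]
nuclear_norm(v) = 1.53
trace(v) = 1.52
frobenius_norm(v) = 0.96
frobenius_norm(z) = 2.41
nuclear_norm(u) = 3.56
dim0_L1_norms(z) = [1.2, 1.88, 1.09, 1.85, 1.2]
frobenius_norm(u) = 1.62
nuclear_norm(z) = 5.08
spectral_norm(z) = 1.62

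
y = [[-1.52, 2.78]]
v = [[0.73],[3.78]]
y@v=[[9.40]]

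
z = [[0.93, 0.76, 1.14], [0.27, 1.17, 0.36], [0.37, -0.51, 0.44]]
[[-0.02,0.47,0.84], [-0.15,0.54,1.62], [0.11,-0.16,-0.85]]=z@ [[0.00,0.35,0.52], [-0.15,0.43,1.47], [0.08,-0.16,-0.67]]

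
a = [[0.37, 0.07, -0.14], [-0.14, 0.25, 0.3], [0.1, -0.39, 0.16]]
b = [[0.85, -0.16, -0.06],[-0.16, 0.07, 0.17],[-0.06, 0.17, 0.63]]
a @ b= [[0.31, -0.08, -0.10], [-0.18, 0.09, 0.24], [0.14, -0.02, 0.03]]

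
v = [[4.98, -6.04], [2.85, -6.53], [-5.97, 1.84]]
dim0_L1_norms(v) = [13.8, 14.41]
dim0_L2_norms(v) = [8.28, 9.08]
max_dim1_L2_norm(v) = 7.83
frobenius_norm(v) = 12.29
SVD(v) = [[-0.67, -0.08], [-0.58, -0.56], [0.46, -0.82]] @ diag([11.6454441587514, 3.9313522286107707]) @ [[-0.66, 0.75],[0.75, 0.66]]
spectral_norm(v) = 11.65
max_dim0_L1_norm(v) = 14.41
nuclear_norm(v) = 15.58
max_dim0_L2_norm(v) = 9.08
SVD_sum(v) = [[5.20, -5.84], [4.50, -5.06], [-3.55, 3.99]] + [[-0.22, -0.20], [-1.65, -1.47], [-2.42, -2.15]]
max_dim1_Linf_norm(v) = 6.53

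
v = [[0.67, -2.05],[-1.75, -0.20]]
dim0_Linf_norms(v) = [1.75, 2.05]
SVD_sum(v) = [[1.19, -1.69], [-0.49, 0.69]] + [[-0.52, -0.36], [-1.26, -0.89]]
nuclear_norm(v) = 3.90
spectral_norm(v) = 2.23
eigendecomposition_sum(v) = [[1.33, -1.15], [-0.98, 0.85]] + [[-0.66, -0.90], [-0.77, -1.05]]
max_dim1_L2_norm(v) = 2.16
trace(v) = 0.47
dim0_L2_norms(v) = [1.87, 2.06]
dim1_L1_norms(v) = [2.72, 1.95]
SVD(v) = [[0.93, -0.38], [-0.38, -0.93]] @ diag([2.227952112708722, 1.6703680383306967]) @ [[0.58, -0.82], [0.82, 0.58]]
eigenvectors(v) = [[0.81, 0.65],[-0.59, 0.76]]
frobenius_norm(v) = 2.78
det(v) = -3.72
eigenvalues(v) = [2.18, -1.71]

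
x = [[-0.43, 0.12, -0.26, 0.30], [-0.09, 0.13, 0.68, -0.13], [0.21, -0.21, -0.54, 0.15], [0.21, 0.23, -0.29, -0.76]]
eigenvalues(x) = [(-0.89+0j), (-0.36+0.45j), (-0.36-0.45j), 0j]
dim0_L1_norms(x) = [0.94, 0.69, 1.77, 1.34]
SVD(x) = [[0.18,0.44,0.85,0.24], [-0.72,-0.12,0.02,0.68], [0.62,0.11,-0.38,0.68], [0.26,-0.88,0.37,0.11]] @ diag([0.9722173745522492, 0.9216941001603018, 0.4769400489274861, 0.001245824011954727]) @ [[0.18, -0.15, -0.97, 0.04], [-0.37, -0.2, -0.0, 0.91], [-0.77, 0.56, -0.23, -0.19], [0.49, 0.79, -0.01, 0.38]]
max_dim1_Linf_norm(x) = 0.76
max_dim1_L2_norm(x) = 0.87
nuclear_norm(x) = 2.37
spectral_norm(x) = 0.97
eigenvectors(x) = [[(-0.55+0j),-0.55+0.00j,(-0.55-0j),(0.49+0j)],  [(0.05+0j),(0.32-0.44j),(0.32+0.44j),(0.79+0j)],  [(0.01+0j),-0.07+0.48j,(-0.07-0.48j),(-0.01+0j)],  [0.83+0.00j,(-0.32-0.24j),(-0.32+0.24j),(0.38+0j)]]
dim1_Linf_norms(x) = [0.43, 0.68, 0.54, 0.76]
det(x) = -0.00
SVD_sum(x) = [[0.03,  -0.02,  -0.17,  0.01],[-0.13,  0.1,  0.68,  -0.03],[0.11,  -0.09,  -0.58,  0.02],[0.05,  -0.04,  -0.25,  0.01]] + [[-0.15, -0.08, -0.0, 0.37], [0.04, 0.02, 0.00, -0.1], [-0.04, -0.02, -0.0, 0.09], [0.30, 0.17, 0.0, -0.74]] + [[-0.31, 0.23, -0.09, -0.08], [-0.01, 0.00, -0.00, -0.0], [0.14, -0.10, 0.04, 0.03], [-0.14, 0.1, -0.04, -0.03]] + [[0.0, 0.00, -0.00, 0.0],[0.0, 0.00, -0.00, 0.0],[0.0, 0.0, -0.0, 0.00],[0.00, 0.00, -0.0, 0.0]]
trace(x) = -1.60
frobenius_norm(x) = 1.42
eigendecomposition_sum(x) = [[-0.27+0.00j, -0.02+0.00j, 0.18-0.00j, 0.41+0.00j], [0.03-0.00j, 0.00-0.00j, -0.02+0.00j, -0.04-0.00j], [0.00-0.00j, -0j, (-0+0j), -0.01-0.00j], [0.41-0.00j, (0.03-0j), -0.27+0.00j, -0.61-0.00j]] + [[-0.08+0.13j, 0.07-0.13j, (-0.22-0.28j), -0.05+0.10j], [-0.06-0.14j, (0.06+0.13j), (0.35-0.02j), -0.05-0.10j], [(0.1+0.08j), -0.11-0.08j, -0.27+0.16j, (0.08+0.06j)], [-0.10+0.04j, 0.10-0.05j, (-0.01-0.26j), -0.07+0.03j]] + [[-0.08-0.13j, (0.07+0.13j), (-0.22+0.28j), -0.05-0.10j], [(-0.06+0.14j), 0.06-0.13j, (0.35+0.02j), (-0.05+0.1j)], [0.10-0.08j, (-0.11+0.08j), -0.27-0.16j, (0.08-0.06j)], [-0.10-0.04j, (0.1+0.05j), -0.01+0.26j, -0.07-0.03j]] + [[-0j, 0.00-0.00j, 0.00-0.00j, -0j], [-0j, 0.00-0.00j, -0j, -0j], [(-0+0j), (-0+0j), -0.00+0.00j, (-0+0j)], [0.00-0.00j, 0.00-0.00j, -0j, 0.00-0.00j]]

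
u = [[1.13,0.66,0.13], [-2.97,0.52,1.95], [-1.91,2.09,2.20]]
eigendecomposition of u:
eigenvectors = [[0.26,0.48,0.22], [0.43,0.22,-0.68], [0.87,0.85,0.69]]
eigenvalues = [2.67, 1.66, -0.48]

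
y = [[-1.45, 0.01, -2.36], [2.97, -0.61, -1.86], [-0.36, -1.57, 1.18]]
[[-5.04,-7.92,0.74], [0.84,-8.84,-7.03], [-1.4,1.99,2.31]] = y@ [[1.4, -0.4, -1.91], [1.53, 1.54, -0.39], [1.28, 3.61, 0.86]]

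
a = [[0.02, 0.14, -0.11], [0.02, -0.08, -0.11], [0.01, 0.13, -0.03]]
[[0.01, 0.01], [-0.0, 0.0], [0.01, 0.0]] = a@ [[-0.31, -0.2], [0.07, 0.02], [-0.10, -0.09]]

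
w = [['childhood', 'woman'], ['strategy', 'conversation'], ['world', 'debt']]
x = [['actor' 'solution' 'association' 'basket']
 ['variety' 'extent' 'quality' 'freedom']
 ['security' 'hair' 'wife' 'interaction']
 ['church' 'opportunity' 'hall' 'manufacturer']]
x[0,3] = 'basket'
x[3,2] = 'hall'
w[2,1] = 'debt'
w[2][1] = 'debt'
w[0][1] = 'woman'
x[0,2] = 'association'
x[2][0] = 'security'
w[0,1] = 'woman'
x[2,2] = 'wife'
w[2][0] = 'world'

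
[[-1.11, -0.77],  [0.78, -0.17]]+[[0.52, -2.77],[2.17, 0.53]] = [[-0.59, -3.54], [2.95, 0.36]]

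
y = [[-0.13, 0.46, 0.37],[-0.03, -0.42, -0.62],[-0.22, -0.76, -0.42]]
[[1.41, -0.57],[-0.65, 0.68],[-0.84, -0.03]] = y@ [[-3.6, 1.62], [2.34, 0.34], [-0.36, -1.40]]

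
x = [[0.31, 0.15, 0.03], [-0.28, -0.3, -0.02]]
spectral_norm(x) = 0.53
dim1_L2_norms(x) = [0.35, 0.41]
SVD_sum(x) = [[0.26, 0.21, 0.02], [-0.32, -0.25, -0.03]] + [[0.05, -0.06, 0.01], [0.04, -0.05, 0.01]]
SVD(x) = [[-0.64, 0.77], [0.77, 0.64]] @ diag([0.5280389188092147, 0.09733909914723608]) @ [[-0.78, -0.62, -0.07], [0.61, -0.78, 0.11]]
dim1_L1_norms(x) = [0.49, 0.6]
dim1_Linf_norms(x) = [0.31, 0.3]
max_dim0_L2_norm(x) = 0.42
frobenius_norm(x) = 0.54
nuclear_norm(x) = 0.63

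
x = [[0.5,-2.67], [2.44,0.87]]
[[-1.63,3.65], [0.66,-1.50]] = x @ [[0.05, -0.12], [0.62, -1.39]]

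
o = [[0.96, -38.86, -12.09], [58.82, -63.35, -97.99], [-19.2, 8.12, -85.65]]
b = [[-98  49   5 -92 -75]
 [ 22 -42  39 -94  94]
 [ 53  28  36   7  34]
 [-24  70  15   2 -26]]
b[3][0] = -24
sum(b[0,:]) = -211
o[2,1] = 8.12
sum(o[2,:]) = -96.73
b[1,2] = 39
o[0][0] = 0.96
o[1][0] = 58.82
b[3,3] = 2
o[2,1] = 8.12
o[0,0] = 0.96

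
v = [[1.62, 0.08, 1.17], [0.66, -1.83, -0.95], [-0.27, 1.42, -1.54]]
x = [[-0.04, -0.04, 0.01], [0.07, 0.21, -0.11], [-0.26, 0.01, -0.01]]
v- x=[[1.66, 0.12, 1.16], [0.59, -2.04, -0.84], [-0.01, 1.41, -1.53]]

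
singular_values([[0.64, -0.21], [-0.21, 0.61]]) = [0.84, 0.41]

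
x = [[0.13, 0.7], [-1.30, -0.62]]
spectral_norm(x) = 1.51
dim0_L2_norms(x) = [1.31, 0.94]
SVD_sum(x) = [[0.41, 0.26], [-1.20, -0.77]] + [[-0.28, 0.44], [-0.1, 0.15]]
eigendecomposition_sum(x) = [[(0.07+0.49j), 0.35+0.10j], [(-0.65-0.18j), -0.31+0.39j]] + [[(0.07-0.49j), (0.35-0.1j)],[(-0.65+0.18j), (-0.31-0.39j)]]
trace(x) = -0.49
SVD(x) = [[-0.32,0.95],[0.95,0.32]] @ diag([1.5098094729078573, 0.5493408372929303]) @ [[-0.84, -0.54], [-0.54, 0.84]]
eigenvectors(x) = [[-0.23-0.54j, -0.23+0.54j], [0.81+0.00j, 0.81-0.00j]]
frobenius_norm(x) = 1.61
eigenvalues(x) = [(-0.25+0.88j), (-0.25-0.88j)]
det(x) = 0.83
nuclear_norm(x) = 2.06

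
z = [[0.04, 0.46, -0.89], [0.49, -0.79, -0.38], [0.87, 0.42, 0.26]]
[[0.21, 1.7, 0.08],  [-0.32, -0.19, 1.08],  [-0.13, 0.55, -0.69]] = z @ [[-0.26,0.46,-0.07],[0.29,1.15,-1.09],[-0.1,-1.29,-0.66]]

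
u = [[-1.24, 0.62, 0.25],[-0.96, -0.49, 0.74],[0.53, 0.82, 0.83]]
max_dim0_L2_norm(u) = 1.66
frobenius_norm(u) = 2.31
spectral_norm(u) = 1.72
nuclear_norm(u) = 3.85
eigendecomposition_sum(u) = [[-0.62+0.18j,0.26+0.32j,(0.03-0.14j)], [-0.48-0.77j,(-0.33+0.48j),(0.2-0.02j)], [0.25+0.37j,(0.16-0.24j),(-0.1+0.01j)]] + [[(-0.62-0.18j), (0.26-0.32j), 0.03+0.14j], [(-0.48+0.77j), (-0.33-0.48j), 0.20+0.02j], [(0.25-0.37j), (0.16+0.24j), -0.10-0.01j]] + [[0.00-0.00j,  (0.09+0j),  (0.19+0j)], [0.01-0.00j,  (0.17+0j),  0.34+0.00j], [(0.02-0j),  0.51+0.00j,  1.03+0.00j]]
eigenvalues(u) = [(-1.05+0.67j), (-1.05-0.67j), (1.2+0j)]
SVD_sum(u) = [[-1.19, 0.02, 0.43],[-1.08, 0.02, 0.39],[0.19, -0.0, -0.07]] + [[0.08, 0.27, 0.20],[-0.04, -0.12, -0.1],[0.28, 0.97, 0.73]] + [[-0.13, 0.33, -0.38], [0.15, -0.39, 0.45], [0.06, -0.14, 0.16]]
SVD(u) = [[-0.74, -0.27, 0.62], [-0.67, 0.12, -0.74], [0.12, -0.96, -0.27]] @ diag([1.7162154795580573, 1.3026449214664884, 0.8328989352273622]) @ [[0.94,-0.02,-0.34],[-0.23,-0.77,-0.59],[-0.25,0.63,-0.73]]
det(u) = 1.86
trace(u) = -0.90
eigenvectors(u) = [[0.15-0.52j, 0.15+0.52j, (0.17+0j)], [(0.75+0j), (0.75-0j), (0.31+0j)], [-0.38+0.01j, -0.38-0.01j, (0.93+0j)]]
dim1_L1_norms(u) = [2.11, 2.19, 2.18]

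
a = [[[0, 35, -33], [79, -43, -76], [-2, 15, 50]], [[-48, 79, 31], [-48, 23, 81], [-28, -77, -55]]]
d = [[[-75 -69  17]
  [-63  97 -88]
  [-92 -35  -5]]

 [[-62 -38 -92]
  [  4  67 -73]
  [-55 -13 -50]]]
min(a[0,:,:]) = -76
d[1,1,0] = 4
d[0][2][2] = -5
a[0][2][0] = -2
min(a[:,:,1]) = -77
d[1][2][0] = -55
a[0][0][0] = 0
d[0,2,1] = -35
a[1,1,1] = 23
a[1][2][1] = -77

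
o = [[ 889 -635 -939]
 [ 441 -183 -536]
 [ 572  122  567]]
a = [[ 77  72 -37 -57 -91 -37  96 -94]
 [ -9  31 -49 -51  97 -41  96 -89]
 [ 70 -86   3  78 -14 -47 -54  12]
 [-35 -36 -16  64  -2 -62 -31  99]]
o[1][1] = -183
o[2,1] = 122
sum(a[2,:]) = -38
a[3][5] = -62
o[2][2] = 567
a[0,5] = -37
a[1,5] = -41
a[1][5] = -41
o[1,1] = -183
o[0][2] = -939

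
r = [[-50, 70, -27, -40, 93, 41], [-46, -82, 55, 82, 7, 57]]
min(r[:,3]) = -40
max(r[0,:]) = 93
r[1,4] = 7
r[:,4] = [93, 7]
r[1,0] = -46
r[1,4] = 7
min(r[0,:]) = -50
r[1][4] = 7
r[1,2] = 55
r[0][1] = 70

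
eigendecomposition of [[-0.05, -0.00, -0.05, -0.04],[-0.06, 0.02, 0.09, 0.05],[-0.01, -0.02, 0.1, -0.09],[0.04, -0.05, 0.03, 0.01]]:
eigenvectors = [[-0.16+0.00j, (0.79+0j), (0.21+0.25j), (0.21-0.25j)], [(0.68+0j), 0.60+0.00j, -0.71+0.00j, -0.71-0.00j], [0.68+0.00j, (0.09+0j), (0.2-0.29j), 0.20+0.29j], [-0.20+0.00j, (-0.07+0j), 0.02-0.52j, (0.02+0.52j)]]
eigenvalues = [(0.11+0j), (-0.05+0j), (0.01+0.1j), (0.01-0.1j)]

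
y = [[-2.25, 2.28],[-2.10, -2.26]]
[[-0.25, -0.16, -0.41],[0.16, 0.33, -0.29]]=y @[[0.02, -0.04, 0.16],[-0.09, -0.11, -0.02]]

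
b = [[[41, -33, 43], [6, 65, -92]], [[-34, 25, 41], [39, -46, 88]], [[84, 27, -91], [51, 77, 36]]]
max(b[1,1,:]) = 88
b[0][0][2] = 43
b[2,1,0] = 51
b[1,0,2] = 41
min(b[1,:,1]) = -46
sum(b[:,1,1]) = 96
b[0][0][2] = 43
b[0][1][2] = -92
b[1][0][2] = 41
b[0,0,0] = 41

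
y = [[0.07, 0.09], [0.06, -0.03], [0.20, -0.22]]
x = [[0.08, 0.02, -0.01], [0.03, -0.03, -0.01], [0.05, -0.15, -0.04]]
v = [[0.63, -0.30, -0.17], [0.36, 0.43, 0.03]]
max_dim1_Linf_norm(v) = 0.63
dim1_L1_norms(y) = [0.16, 0.09, 0.42]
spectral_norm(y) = 0.30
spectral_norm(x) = 0.17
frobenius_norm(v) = 0.91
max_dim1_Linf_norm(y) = 0.22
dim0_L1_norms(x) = [0.16, 0.2, 0.06]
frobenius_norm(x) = 0.19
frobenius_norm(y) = 0.33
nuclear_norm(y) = 0.42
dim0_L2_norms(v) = [0.73, 0.52, 0.17]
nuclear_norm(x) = 0.25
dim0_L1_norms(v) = [0.99, 0.73, 0.2]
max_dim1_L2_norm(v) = 0.72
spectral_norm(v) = 0.74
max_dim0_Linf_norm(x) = 0.15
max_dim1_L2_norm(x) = 0.16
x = y @ v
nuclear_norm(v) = 1.27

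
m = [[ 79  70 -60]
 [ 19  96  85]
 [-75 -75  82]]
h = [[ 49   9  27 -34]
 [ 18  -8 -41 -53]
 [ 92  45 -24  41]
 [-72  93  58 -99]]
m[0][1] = 70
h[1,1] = -8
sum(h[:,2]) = 20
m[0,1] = 70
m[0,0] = 79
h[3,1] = 93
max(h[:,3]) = 41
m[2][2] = 82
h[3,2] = 58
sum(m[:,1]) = 91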